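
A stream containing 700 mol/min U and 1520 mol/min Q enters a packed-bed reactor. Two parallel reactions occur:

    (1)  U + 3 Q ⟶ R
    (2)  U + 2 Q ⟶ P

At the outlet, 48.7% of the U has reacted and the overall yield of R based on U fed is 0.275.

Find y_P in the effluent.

0.11

Yield of R: 1ξ₁ / 700 = 0.275 → ξ₁ = 192.5 mol/min.
Conversion of U: 1ξ₁ + 1ξ₂ = 0.487 × 700 = 340.9 → ξ₂ = 148.4 mol/min.
Outlet amounts (n = n₀ + Σ ν·ξ):
  U: 700 − 1(192.5) − 1(148.4) = 359.1
  Q: 1520 − 3(192.5) − 2(148.4) = 645.7
  R: 0 + 1(192.5) = 192.5
  P: 0 + 1(148.4) = 148.4
Total out = 1346 mol/min; y_P = 148.4 / 1346 = 0.1103.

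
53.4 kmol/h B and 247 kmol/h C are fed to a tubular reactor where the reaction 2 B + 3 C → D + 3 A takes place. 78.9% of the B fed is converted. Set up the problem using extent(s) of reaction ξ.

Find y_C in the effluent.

0.658

B reacted = 0.789 × 53.4 = 42.13 kmol/h; ν_B = −2, so ξ = 42.13/2 = 21.07 kmol/h.
Outlet amounts (n = n₀ + ν ξ):
  B: 53.4 − 2(21.07) = 11.27
  C: 247 − 3(21.07) = 183.8
  D: 0 + 1(21.07) = 21.07
  A: 0 + 3(21.07) = 63.2
Total out = 279.3 kmol/h; y_C = 183.8 / 279.3 = 0.658.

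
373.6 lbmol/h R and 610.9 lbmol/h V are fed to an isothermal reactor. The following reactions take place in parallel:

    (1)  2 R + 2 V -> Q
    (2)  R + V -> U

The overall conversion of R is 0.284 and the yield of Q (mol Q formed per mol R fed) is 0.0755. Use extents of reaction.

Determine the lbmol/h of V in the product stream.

505 lbmol/h

Yield of Q: 1ξ₁ / 373.6 = 0.0755 → ξ₁ = 28.21 lbmol/h.
Conversion of R: 2ξ₁ + 1ξ₂ = 0.284 × 373.6 = 106.1 → ξ₂ = 49.69 lbmol/h.
Outlet amounts (n = n₀ + Σ ν·ξ):
  R: 373.6 − 2(28.21) − 1(49.69) = 267.5
  V: 610.9 − 2(28.21) − 1(49.69) = 504.8
  Q: 0 + 1(28.21) = 28.21
  U: 0 + 1(49.69) = 49.69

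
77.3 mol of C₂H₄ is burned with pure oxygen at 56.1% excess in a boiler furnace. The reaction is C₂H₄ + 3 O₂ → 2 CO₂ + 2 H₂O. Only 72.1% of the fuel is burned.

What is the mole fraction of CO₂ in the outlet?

0.254

Stoichiometric O₂ = 3 × 77.3 = 231.9 mol; O₂ fed = 231.9 × 1.561 = 362 mol.
Fuel reacted = 0.721 × 77.3 → ξ = 55.73 mol.
Outlet (n = n₀ + ν ξ):
  C₂H₄: 77.3 − 1(55.73) = 21.57
  O₂: 362 − 3(55.73) = 194.8
  CO₂: 0 + 2(55.73) = 111.5
  H₂O: 0 + 2(55.73) = 111.5
Total out = 439.3 mol; y_CO₂ = 111.5 / 439.3 = 0.2537.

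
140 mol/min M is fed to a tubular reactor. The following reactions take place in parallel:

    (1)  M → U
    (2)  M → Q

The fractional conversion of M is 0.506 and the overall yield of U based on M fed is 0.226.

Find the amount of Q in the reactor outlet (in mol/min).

Yield of U: 1ξ₁ / 140 = 0.226 → ξ₁ = 31.64 mol/min.
Conversion of M: 1ξ₁ + 1ξ₂ = 0.506 × 140 = 70.84 → ξ₂ = 39.2 mol/min.
Outlet amounts (n = n₀ + Σ ν·ξ):
  M: 140 − 1(31.64) − 1(39.2) = 69.16
  U: 0 + 1(31.64) = 31.64
  Q: 0 + 1(39.2) = 39.2

39.2 mol/min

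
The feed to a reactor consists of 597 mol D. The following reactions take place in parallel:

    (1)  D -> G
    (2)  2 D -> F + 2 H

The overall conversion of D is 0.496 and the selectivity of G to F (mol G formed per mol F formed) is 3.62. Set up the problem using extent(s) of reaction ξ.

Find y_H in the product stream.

0.162

Conversion of D: D consumed = 0.496 × 597 = 296.1 mol = 1ξ₁ + 2ξ₂.
Selectivity: 1ξ₁ / (1ξ₂) = 3.62 → ξ₁ = 3.62 ξ₂.
Substitute: (1·3.62 + 2) ξ₂ = 296.1 → ξ₂ = 52.69 mol, ξ₁ = 190.7 mol.
Outlet amounts (n = n₀ + Σ ν·ξ):
  D: 597 − 1(190.7) − 2(52.69) = 300.9
  G: 0 + 1(190.7) = 190.7
  F: 0 + 1(52.69) = 52.69
  H: 0 + 2(52.69) = 105.4
Total out = 649.7 mol; y_H = 105.4 / 649.7 = 0.1622.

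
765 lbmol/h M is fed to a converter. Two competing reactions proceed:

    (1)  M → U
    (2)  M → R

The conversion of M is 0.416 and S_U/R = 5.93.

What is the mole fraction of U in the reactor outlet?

0.356

Conversion of M: M consumed = 0.416 × 765 = 318.2 lbmol/h = 1ξ₁ + 1ξ₂.
Selectivity: 1ξ₁ / (1ξ₂) = 5.93 → ξ₁ = 5.93 ξ₂.
Substitute: (1·5.93 + 1) ξ₂ = 318.2 → ξ₂ = 45.92 lbmol/h, ξ₁ = 272.3 lbmol/h.
Outlet amounts (n = n₀ + Σ ν·ξ):
  M: 765 − 1(272.3) − 1(45.92) = 446.8
  U: 0 + 1(272.3) = 272.3
  R: 0 + 1(45.92) = 45.92
Total out = 765 lbmol/h; y_U = 272.3 / 765 = 0.356.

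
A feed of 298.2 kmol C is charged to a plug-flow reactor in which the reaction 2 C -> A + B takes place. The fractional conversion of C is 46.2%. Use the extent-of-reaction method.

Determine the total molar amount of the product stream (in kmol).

C reacted = 0.462 × 298.2 = 137.8 kmol; ν_C = −2, so ξ = 137.8/2 = 68.88 kmol.
Outlet amounts (n = n₀ + ν ξ):
  C: 298.2 − 2(68.88) = 160.4
  A: 0 + 1(68.88) = 68.88
  B: 0 + 1(68.88) = 68.88
Total out = 160.4 + 68.88 + 68.88 = 298.2 kmol.

298 kmol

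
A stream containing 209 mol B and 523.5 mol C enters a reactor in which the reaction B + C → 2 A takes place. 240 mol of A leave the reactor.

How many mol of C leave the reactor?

404 mol

For A: n = n₀ + 2ξ → 240 = 0 + 2ξ, giving ξ = 120 mol.
Outlet amounts (n = n₀ + ν ξ):
  B: 209 − 1(120) = 89
  C: 523.5 − 1(120) = 403.5
  A: 0 + 2(120) = 240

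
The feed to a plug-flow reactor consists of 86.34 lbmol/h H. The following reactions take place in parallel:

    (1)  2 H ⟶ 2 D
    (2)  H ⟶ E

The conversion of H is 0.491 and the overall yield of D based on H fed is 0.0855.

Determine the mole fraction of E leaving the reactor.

Yield of D: 2ξ₁ / 86.34 = 0.0855 → ξ₁ = 3.691 lbmol/h.
Conversion of H: 2ξ₁ + 1ξ₂ = 0.491 × 86.34 = 42.39 → ξ₂ = 35.01 lbmol/h.
Outlet amounts (n = n₀ + Σ ν·ξ):
  H: 86.34 − 2(3.691) − 1(35.01) = 43.95
  D: 0 + 2(3.691) = 7.382
  E: 0 + 1(35.01) = 35.01
Total out = 86.34 lbmol/h; y_E = 35.01 / 86.34 = 0.4055.

0.406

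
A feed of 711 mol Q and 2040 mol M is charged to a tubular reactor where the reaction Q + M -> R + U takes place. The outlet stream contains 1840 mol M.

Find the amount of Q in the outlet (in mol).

511 mol

For M: n = n₀ − 1ξ → 1840 = 2040 − 1ξ, giving ξ = 200 mol.
Outlet amounts (n = n₀ + ν ξ):
  Q: 711 − 1(200) = 511
  M: 2040 − 1(200) = 1840
  R: 0 + 1(200) = 200
  U: 0 + 1(200) = 200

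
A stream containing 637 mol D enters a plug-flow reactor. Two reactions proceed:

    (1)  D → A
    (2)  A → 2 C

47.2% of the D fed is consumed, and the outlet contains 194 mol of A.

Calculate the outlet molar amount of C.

213 mol

Conversion of D: D consumed = 1ξ₁ = 0.472 × 637 → ξ₁ = 300.7 mol.
A balance: n_A = 0 + 1ξ₁ − 1ξ₂ = 194 → ξ₂ = (1·300.7 − 194)/1 = 106.7 mol.
Outlet amounts (n = n₀ + Σ ν·ξ):
  D: 637 − 1(300.7) = 336.3
  A: 0 + 1(300.7) − 1(106.7) = 194
  C: 0 + 2(106.7) = 213.3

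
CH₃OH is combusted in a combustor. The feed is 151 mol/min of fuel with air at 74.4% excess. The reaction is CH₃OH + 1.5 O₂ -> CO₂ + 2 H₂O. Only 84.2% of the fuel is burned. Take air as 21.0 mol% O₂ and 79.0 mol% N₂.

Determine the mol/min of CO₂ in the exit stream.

Stoichiometric O₂ = 1.5 × 151 = 226.5 mol/min; O₂ fed = 226.5 × 1.744 = 395 mol/min.
N₂ fed = 395 × 79/21 = 1486 mol/min.
Fuel reacted = 0.842 × 151 → ξ = 127.1 mol/min.
Outlet (n = n₀ + ν ξ):
  CH₃OH: 151 − 1(127.1) = 23.86
  O₂: 395 − 1.5(127.1) = 204.3
  N₂: 1486 (inert)
  CO₂: 0 + 1(127.1) = 127.1
  H₂O: 0 + 2(127.1) = 254.3

127 mol/min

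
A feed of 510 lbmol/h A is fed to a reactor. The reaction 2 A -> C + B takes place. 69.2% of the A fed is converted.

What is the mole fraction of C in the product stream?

0.346

A reacted = 0.692 × 510 = 352.9 lbmol/h; ν_A = −2, so ξ = 352.9/2 = 176.5 lbmol/h.
Outlet amounts (n = n₀ + ν ξ):
  A: 510 − 2(176.5) = 157.1
  C: 0 + 1(176.5) = 176.5
  B: 0 + 1(176.5) = 176.5
Total out = 510 lbmol/h; y_C = 176.5 / 510 = 0.346.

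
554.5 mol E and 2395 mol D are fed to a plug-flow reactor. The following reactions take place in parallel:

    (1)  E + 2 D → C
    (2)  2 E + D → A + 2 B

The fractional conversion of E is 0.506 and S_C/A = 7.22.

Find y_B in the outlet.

0.0242

Conversion of E: E consumed = 0.506 × 554.5 = 280.6 mol = 1ξ₁ + 2ξ₂.
Selectivity: 1ξ₁ / (1ξ₂) = 7.22 → ξ₁ = 7.22 ξ₂.
Substitute: (1·7.22 + 2) ξ₂ = 280.6 → ξ₂ = 30.43 mol, ξ₁ = 219.7 mol.
Outlet amounts (n = n₀ + Σ ν·ξ):
  E: 554.5 − 1(219.7) − 2(30.43) = 273.9
  D: 2395 − 2(219.7) − 1(30.43) = 1925
  C: 0 + 1(219.7) = 219.7
  A: 0 + 1(30.43) = 30.43
  B: 0 + 2(30.43) = 60.86
Total out = 2510 mol; y_B = 60.86 / 2510 = 0.02425.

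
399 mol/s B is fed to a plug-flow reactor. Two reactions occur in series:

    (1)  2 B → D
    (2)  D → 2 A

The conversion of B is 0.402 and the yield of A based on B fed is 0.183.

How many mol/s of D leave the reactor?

Conversion of B: B consumed = 2ξ₁ = 0.402 × 399 → ξ₁ = 80.2 mol/s.
Yield of A: 2ξ₂ / 399 = 0.183 → ξ₂ = 36.51 mol/s.
Outlet amounts (n = n₀ + Σ ν·ξ):
  B: 399 − 2(80.2) = 238.6
  D: 0 + 1(80.2) − 1(36.51) = 43.69
  A: 0 + 2(36.51) = 73.02

43.7 mol/s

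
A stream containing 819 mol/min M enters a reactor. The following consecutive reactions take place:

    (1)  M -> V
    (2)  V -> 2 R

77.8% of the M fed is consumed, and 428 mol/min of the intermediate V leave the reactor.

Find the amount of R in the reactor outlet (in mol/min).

418 mol/min

Conversion of M: M consumed = 1ξ₁ = 0.778 × 819 → ξ₁ = 637.2 mol/min.
V balance: n_V = 0 + 1ξ₁ − 1ξ₂ = 428 → ξ₂ = (1·637.2 − 428)/1 = 209.2 mol/min.
Outlet amounts (n = n₀ + Σ ν·ξ):
  M: 819 − 1(637.2) = 181.8
  V: 0 + 1(637.2) − 1(209.2) = 428
  R: 0 + 2(209.2) = 418.4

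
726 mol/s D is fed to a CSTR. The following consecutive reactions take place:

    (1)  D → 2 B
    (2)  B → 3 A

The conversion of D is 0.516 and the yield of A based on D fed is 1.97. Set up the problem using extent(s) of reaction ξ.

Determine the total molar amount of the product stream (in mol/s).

2050 mol/s

Conversion of D: D consumed = 1ξ₁ = 0.516 × 726 → ξ₁ = 374.6 mol/s.
Yield of A: 3ξ₂ / 726 = 1.97 → ξ₂ = 476.7 mol/s.
Outlet amounts (n = n₀ + Σ ν·ξ):
  D: 726 − 1(374.6) = 351.4
  B: 0 + 2(374.6) − 1(476.7) = 272.5
  A: 0 + 3(476.7) = 1430
Total out = 351.4 + 272.5 + 1430 = 2054 mol/s.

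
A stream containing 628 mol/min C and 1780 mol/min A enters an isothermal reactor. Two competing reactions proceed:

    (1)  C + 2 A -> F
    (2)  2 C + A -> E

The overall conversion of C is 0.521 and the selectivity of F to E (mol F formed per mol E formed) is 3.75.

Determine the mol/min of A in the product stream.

Conversion of C: C consumed = 0.521 × 628 = 327.2 mol/min = 1ξ₁ + 2ξ₂.
Selectivity: 1ξ₁ / (1ξ₂) = 3.75 → ξ₁ = 3.75 ξ₂.
Substitute: (1·3.75 + 2) ξ₂ = 327.2 → ξ₂ = 56.9 mol/min, ξ₁ = 213.4 mol/min.
Outlet amounts (n = n₀ + Σ ν·ξ):
  C: 628 − 1(213.4) − 2(56.9) = 300.8
  A: 1780 − 2(213.4) − 1(56.9) = 1296
  F: 0 + 1(213.4) = 213.4
  E: 0 + 1(56.9) = 56.9

1300 mol/min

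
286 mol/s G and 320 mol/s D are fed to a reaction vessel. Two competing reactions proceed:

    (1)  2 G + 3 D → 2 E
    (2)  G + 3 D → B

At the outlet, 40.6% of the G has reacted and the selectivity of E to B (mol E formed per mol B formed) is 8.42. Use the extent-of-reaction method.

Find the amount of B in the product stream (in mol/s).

12.3 mol/s

Conversion of G: G consumed = 0.406 × 286 = 116.1 mol/s = 2ξ₁ + 1ξ₂.
Selectivity: 2ξ₁ / (1ξ₂) = 8.42 → ξ₁ = 4.21 ξ₂.
Substitute: (2·4.21 + 1) ξ₂ = 116.1 → ξ₂ = 12.33 mol/s, ξ₁ = 51.89 mol/s.
Outlet amounts (n = n₀ + Σ ν·ξ):
  G: 286 − 2(51.89) − 1(12.33) = 169.9
  D: 320 − 3(51.89) − 3(12.33) = 127.3
  E: 0 + 2(51.89) = 103.8
  B: 0 + 1(12.33) = 12.33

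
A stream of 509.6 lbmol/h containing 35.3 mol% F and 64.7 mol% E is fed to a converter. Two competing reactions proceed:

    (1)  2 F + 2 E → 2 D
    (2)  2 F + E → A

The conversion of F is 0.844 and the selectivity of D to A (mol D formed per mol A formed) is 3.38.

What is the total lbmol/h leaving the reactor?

Conversion of F: F consumed = 0.844 × 179.9 = 151.8 lbmol/h = 2ξ₁ + 2ξ₂.
Selectivity: 2ξ₁ / (1ξ₂) = 3.38 → ξ₁ = 1.69 ξ₂.
Substitute: (2·1.69 + 2) ξ₂ = 151.8 → ξ₂ = 28.22 lbmol/h, ξ₁ = 47.69 lbmol/h.
Outlet amounts (n = n₀ + Σ ν·ξ):
  F: 179.9 − 2(47.69) − 2(28.22) = 28.06
  E: 329.7 − 2(47.69) − 1(28.22) = 206.1
  D: 0 + 2(47.69) = 95.39
  A: 0 + 1(28.22) = 28.22
Total out = 28.06 + 206.1 + 95.39 + 28.22 = 357.8 lbmol/h.

358 lbmol/h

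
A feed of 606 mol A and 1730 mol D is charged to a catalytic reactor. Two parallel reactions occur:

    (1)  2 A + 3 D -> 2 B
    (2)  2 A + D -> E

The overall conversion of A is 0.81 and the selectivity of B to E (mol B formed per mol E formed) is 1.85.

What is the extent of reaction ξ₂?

ξ₂ = 127 mol

Conversion of A: A consumed = 0.81 × 606 = 490.9 mol = 2ξ₁ + 2ξ₂.
Selectivity: 2ξ₁ / (1ξ₂) = 1.85 → ξ₁ = 0.925 ξ₂.
Substitute: (2·0.925 + 2) ξ₂ = 490.9 → ξ₂ = 127.5 mol, ξ₁ = 117.9 mol.
Outlet amounts (n = n₀ + Σ ν·ξ):
  A: 606 − 2(117.9) − 2(127.5) = 115.1
  D: 1730 − 3(117.9) − 1(127.5) = 1249
  B: 0 + 2(117.9) = 235.9
  E: 0 + 1(127.5) = 127.5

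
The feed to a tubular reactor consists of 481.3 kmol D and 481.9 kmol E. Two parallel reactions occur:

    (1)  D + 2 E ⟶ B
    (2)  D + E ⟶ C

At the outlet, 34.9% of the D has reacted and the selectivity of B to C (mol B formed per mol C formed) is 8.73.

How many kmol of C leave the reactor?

Conversion of D: D consumed = 0.349 × 481.3 = 168 kmol = 1ξ₁ + 1ξ₂.
Selectivity: 1ξ₁ / (1ξ₂) = 8.73 → ξ₁ = 8.73 ξ₂.
Substitute: (1·8.73 + 1) ξ₂ = 168 → ξ₂ = 17.26 kmol, ξ₁ = 150.7 kmol.
Outlet amounts (n = n₀ + Σ ν·ξ):
  D: 481.3 − 1(150.7) − 1(17.26) = 313.3
  E: 481.9 − 2(150.7) − 1(17.26) = 163.2
  B: 0 + 1(150.7) = 150.7
  C: 0 + 1(17.26) = 17.26

17.3 kmol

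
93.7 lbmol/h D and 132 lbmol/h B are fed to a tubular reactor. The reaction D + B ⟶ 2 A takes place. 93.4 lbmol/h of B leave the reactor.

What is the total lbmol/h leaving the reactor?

For B: n = n₀ − 1ξ → 93.4 = 132 − 1ξ, giving ξ = 38.6 lbmol/h.
Outlet amounts (n = n₀ + ν ξ):
  D: 93.7 − 1(38.6) = 55.1
  B: 132 − 1(38.6) = 93.4
  A: 0 + 2(38.6) = 77.2
Total out = 55.1 + 93.4 + 77.2 = 225.7 lbmol/h.

226 lbmol/h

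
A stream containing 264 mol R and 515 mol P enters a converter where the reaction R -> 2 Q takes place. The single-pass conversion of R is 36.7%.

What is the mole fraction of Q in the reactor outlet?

R reacted = 0.367 × 264 = 96.89 mol; ν_R = −1, so ξ = 96.89/1 = 96.89 mol.
Outlet amounts (n = n₀ + ν ξ):
  R: 264 − 1(96.89) = 167.1
  Q: 0 + 2(96.89) = 193.8
  P: 515 (inert)
Total out = 875.9 mol; y_Q = 193.8 / 875.9 = 0.2212.

0.221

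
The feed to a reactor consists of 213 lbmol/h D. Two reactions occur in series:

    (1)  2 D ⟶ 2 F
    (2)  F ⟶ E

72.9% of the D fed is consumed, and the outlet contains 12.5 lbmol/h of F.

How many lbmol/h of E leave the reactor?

Conversion of D: D consumed = 2ξ₁ = 0.729 × 213 → ξ₁ = 77.64 lbmol/h.
F balance: n_F = 0 + 2ξ₁ − 1ξ₂ = 12.5 → ξ₂ = (2·77.64 − 12.5)/1 = 142.8 lbmol/h.
Outlet amounts (n = n₀ + Σ ν·ξ):
  D: 213 − 2(77.64) = 57.72
  F: 0 + 2(77.64) − 1(142.8) = 12.5
  E: 0 + 1(142.8) = 142.8

143 lbmol/h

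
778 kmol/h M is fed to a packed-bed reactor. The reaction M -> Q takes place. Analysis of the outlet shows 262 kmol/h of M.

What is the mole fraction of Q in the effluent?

For M: n = n₀ − 1ξ → 262 = 778 − 1ξ, giving ξ = 516 kmol/h.
Outlet amounts (n = n₀ + ν ξ):
  M: 778 − 1(516) = 262
  Q: 0 + 1(516) = 516
Total out = 778 kmol/h; y_Q = 516 / 778 = 0.6632.

0.663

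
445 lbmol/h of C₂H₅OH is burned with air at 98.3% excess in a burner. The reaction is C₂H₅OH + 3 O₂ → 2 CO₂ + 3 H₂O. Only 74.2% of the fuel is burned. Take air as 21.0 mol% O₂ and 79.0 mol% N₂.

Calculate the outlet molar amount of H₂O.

991 lbmol/h

Stoichiometric O₂ = 3 × 445 = 1335 lbmol/h; O₂ fed = 1335 × 1.983 = 2647 lbmol/h.
N₂ fed = 2647 × 79/21 = 9959 lbmol/h.
Fuel reacted = 0.742 × 445 → ξ = 330.2 lbmol/h.
Outlet (n = n₀ + ν ξ):
  C₂H₅OH: 445 − 1(330.2) = 114.8
  O₂: 2647 − 3(330.2) = 1657
  N₂: 9959 (inert)
  CO₂: 0 + 2(330.2) = 660.4
  H₂O: 0 + 3(330.2) = 990.6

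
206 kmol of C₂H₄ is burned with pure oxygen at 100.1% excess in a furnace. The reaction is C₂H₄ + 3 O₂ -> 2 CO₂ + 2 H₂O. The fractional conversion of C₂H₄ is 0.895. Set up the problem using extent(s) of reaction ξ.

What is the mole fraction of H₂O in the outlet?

0.256

Stoichiometric O₂ = 3 × 206 = 618 kmol; O₂ fed = 618 × 2.001 = 1237 kmol.
Fuel reacted = 0.895 × 206 → ξ = 184.4 kmol.
Outlet (n = n₀ + ν ξ):
  C₂H₄: 206 − 1(184.4) = 21.63
  O₂: 1237 − 3(184.4) = 683.5
  CO₂: 0 + 2(184.4) = 368.7
  H₂O: 0 + 2(184.4) = 368.7
Total out = 1443 kmol; y_H₂O = 368.7 / 1443 = 0.2556.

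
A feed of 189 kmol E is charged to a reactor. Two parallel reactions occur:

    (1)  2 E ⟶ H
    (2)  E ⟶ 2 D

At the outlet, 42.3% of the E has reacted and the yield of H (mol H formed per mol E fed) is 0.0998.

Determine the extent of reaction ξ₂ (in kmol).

ξ₂ = 42.2 kmol

Yield of H: 1ξ₁ / 189 = 0.0998 → ξ₁ = 18.86 kmol.
Conversion of E: 2ξ₁ + 1ξ₂ = 0.423 × 189 = 79.95 → ξ₂ = 42.22 kmol.
Outlet amounts (n = n₀ + Σ ν·ξ):
  E: 189 − 2(18.86) − 1(42.22) = 109.1
  H: 0 + 1(18.86) = 18.86
  D: 0 + 2(42.22) = 84.45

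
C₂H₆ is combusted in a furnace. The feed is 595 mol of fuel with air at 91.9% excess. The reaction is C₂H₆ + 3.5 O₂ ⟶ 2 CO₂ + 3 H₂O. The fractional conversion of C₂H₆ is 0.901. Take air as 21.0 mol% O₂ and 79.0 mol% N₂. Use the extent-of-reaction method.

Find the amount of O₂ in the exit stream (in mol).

2120 mol

Stoichiometric O₂ = 3.5 × 595 = 2082 mol; O₂ fed = 2082 × 1.919 = 3996 mol.
N₂ fed = 3996 × 79/21 = 15030 mol.
Fuel reacted = 0.901 × 595 → ξ = 536.1 mol.
Outlet (n = n₀ + ν ξ):
  C₂H₆: 595 − 1(536.1) = 58.9
  O₂: 3996 − 3.5(536.1) = 2120
  N₂: 15030 (inert)
  CO₂: 0 + 2(536.1) = 1072
  H₂O: 0 + 3(536.1) = 1608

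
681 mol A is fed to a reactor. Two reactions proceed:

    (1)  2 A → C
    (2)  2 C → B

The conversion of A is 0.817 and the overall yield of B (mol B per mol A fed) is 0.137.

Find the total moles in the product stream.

310 mol

Conversion of A: A consumed = 2ξ₁ = 0.817 × 681 → ξ₁ = 278.2 mol.
Yield of B: 1ξ₂ / 681 = 0.137 → ξ₂ = 93.3 mol.
Outlet amounts (n = n₀ + Σ ν·ξ):
  A: 681 − 2(278.2) = 124.6
  C: 0 + 1(278.2) − 2(93.3) = 91.59
  B: 0 + 1(93.3) = 93.3
Total out = 124.6 + 91.59 + 93.3 = 309.5 mol.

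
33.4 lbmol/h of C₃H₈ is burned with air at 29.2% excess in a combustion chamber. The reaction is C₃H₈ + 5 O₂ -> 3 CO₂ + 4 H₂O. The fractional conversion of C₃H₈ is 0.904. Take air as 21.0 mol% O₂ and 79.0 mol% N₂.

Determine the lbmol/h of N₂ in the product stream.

812 lbmol/h

Stoichiometric O₂ = 5 × 33.4 = 167 lbmol/h; O₂ fed = 167 × 1.292 = 215.8 lbmol/h.
N₂ fed = 215.8 × 79/21 = 811.7 lbmol/h.
Fuel reacted = 0.904 × 33.4 → ξ = 30.19 lbmol/h.
Outlet (n = n₀ + ν ξ):
  C₃H₈: 33.4 − 1(30.19) = 3.206
  O₂: 215.8 − 5(30.19) = 64.8
  N₂: 811.7 (inert)
  CO₂: 0 + 3(30.19) = 90.58
  H₂O: 0 + 4(30.19) = 120.8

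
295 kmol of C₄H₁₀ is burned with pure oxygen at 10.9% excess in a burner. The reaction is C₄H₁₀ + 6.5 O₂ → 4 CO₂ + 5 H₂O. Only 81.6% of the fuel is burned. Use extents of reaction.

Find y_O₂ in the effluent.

0.202

Stoichiometric O₂ = 6.5 × 295 = 1918 kmol; O₂ fed = 1918 × 1.109 = 2127 kmol.
Fuel reacted = 0.816 × 295 → ξ = 240.7 kmol.
Outlet (n = n₀ + ν ξ):
  C₄H₁₀: 295 − 1(240.7) = 54.28
  O₂: 2127 − 6.5(240.7) = 561.8
  CO₂: 0 + 4(240.7) = 962.9
  H₂O: 0 + 5(240.7) = 1204
Total out = 2783 kmol; y_O₂ = 561.8 / 2783 = 0.2019.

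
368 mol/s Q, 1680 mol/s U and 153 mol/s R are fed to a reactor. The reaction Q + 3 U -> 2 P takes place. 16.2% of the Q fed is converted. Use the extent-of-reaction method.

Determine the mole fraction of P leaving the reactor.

Q reacted = 0.162 × 368 = 59.62 mol/s; ν_Q = −1, so ξ = 59.62/1 = 59.62 mol/s.
Outlet amounts (n = n₀ + ν ξ):
  Q: 368 − 1(59.62) = 308.4
  U: 1680 − 3(59.62) = 1501
  P: 0 + 2(59.62) = 119.2
  R: 153 (inert)
Total out = 2082 mol/s; y_P = 119.2 / 2082 = 0.05727.

0.0573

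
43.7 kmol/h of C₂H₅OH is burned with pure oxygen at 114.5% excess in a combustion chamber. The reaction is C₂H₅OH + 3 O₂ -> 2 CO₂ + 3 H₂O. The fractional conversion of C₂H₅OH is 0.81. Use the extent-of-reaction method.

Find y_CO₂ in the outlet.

0.196

Stoichiometric O₂ = 3 × 43.7 = 131.1 kmol/h; O₂ fed = 131.1 × 2.145 = 281.2 kmol/h.
Fuel reacted = 0.81 × 43.7 → ξ = 35.4 kmol/h.
Outlet (n = n₀ + ν ξ):
  C₂H₅OH: 43.7 − 1(35.4) = 8.303
  O₂: 281.2 − 3(35.4) = 175
  CO₂: 0 + 2(35.4) = 70.79
  H₂O: 0 + 3(35.4) = 106.2
Total out = 360.3 kmol/h; y_CO₂ = 70.79 / 360.3 = 0.1965.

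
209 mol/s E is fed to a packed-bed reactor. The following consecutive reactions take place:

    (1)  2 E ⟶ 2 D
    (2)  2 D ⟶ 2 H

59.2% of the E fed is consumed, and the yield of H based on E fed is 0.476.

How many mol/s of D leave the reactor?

24.2 mol/s

Conversion of E: E consumed = 2ξ₁ = 0.592 × 209 → ξ₁ = 61.86 mol/s.
Yield of H: 2ξ₂ / 209 = 0.476 → ξ₂ = 49.74 mol/s.
Outlet amounts (n = n₀ + Σ ν·ξ):
  E: 209 − 2(61.86) = 85.27
  D: 0 + 2(61.86) − 2(49.74) = 24.24
  H: 0 + 2(49.74) = 99.48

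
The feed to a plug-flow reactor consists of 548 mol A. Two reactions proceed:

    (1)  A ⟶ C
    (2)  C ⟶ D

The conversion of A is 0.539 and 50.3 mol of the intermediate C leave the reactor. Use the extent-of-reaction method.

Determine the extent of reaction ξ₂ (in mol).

Conversion of A: A consumed = 1ξ₁ = 0.539 × 548 → ξ₁ = 295.4 mol.
C balance: n_C = 0 + 1ξ₁ − 1ξ₂ = 50.3 → ξ₂ = (1·295.4 − 50.3)/1 = 245.1 mol.
Outlet amounts (n = n₀ + Σ ν·ξ):
  A: 548 − 1(295.4) = 252.6
  C: 0 + 1(295.4) − 1(245.1) = 50.3
  D: 0 + 1(245.1) = 245.1

ξ₂ = 245 mol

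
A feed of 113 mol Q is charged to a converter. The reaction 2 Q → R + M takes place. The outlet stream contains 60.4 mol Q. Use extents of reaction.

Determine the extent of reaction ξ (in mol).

For Q: n = n₀ − 2ξ → 60.4 = 113 − 2ξ, giving ξ = 26.3 mol.
Outlet amounts (n = n₀ + ν ξ):
  Q: 113 − 2(26.3) = 60.4
  R: 0 + 1(26.3) = 26.3
  M: 0 + 1(26.3) = 26.3

ξ = 26.3 mol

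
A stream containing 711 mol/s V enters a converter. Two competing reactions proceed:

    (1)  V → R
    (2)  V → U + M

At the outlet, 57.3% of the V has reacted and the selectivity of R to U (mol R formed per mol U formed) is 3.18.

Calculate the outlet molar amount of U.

Conversion of V: V consumed = 0.573 × 711 = 407.4 mol/s = 1ξ₁ + 1ξ₂.
Selectivity: 1ξ₁ / (1ξ₂) = 3.18 → ξ₁ = 3.18 ξ₂.
Substitute: (1·3.18 + 1) ξ₂ = 407.4 → ξ₂ = 97.46 mol/s, ξ₁ = 309.9 mol/s.
Outlet amounts (n = n₀ + Σ ν·ξ):
  V: 711 − 1(309.9) − 1(97.46) = 303.6
  R: 0 + 1(309.9) = 309.9
  U: 0 + 1(97.46) = 97.46
  M: 0 + 1(97.46) = 97.46

97.5 mol/s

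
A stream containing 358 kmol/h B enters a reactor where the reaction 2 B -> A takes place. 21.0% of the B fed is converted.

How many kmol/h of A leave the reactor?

37.6 kmol/h

B reacted = 0.21 × 358 = 75.18 kmol/h; ν_B = −2, so ξ = 75.18/2 = 37.59 kmol/h.
Outlet amounts (n = n₀ + ν ξ):
  B: 358 − 2(37.59) = 282.8
  A: 0 + 1(37.59) = 37.59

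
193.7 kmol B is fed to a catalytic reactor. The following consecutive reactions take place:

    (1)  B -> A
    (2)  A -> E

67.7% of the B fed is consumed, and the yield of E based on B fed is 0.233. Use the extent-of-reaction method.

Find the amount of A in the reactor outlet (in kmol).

86 kmol

Conversion of B: B consumed = 1ξ₁ = 0.677 × 193.7 → ξ₁ = 131.1 kmol.
Yield of E: 1ξ₂ / 193.7 = 0.233 → ξ₂ = 45.13 kmol.
Outlet amounts (n = n₀ + Σ ν·ξ):
  B: 193.7 − 1(131.1) = 62.57
  A: 0 + 1(131.1) − 1(45.13) = 86
  E: 0 + 1(45.13) = 45.13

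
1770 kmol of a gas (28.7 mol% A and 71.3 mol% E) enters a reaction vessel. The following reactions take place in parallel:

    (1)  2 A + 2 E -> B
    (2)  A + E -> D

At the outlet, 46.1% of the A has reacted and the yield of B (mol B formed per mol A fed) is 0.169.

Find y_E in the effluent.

Yield of B: 1ξ₁ / 508 = 0.169 → ξ₁ = 85.85 kmol.
Conversion of A: 2ξ₁ + 1ξ₂ = 0.461 × 508 = 234.2 → ξ₂ = 62.48 kmol.
Outlet amounts (n = n₀ + Σ ν·ξ):
  A: 508 − 2(85.85) − 1(62.48) = 273.8
  E: 1262 − 2(85.85) − 1(62.48) = 1028
  B: 0 + 1(85.85) = 85.85
  D: 0 + 1(62.48) = 62.48
Total out = 1450 kmol; y_E = 1028 / 1450 = 0.7089.

0.709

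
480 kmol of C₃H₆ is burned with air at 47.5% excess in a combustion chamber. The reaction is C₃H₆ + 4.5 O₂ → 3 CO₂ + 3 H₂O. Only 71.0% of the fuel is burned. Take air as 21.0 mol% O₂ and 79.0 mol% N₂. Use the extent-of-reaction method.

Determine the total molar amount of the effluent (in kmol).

15800 kmol

Stoichiometric O₂ = 4.5 × 480 = 2160 kmol; O₂ fed = 2160 × 1.475 = 3186 kmol.
N₂ fed = 3186 × 79/21 = 11990 kmol.
Fuel reacted = 0.71 × 480 → ξ = 340.8 kmol.
Outlet (n = n₀ + ν ξ):
  C₃H₆: 480 − 1(340.8) = 139.2
  O₂: 3186 − 4.5(340.8) = 1652
  N₂: 11990 (inert)
  CO₂: 0 + 3(340.8) = 1022
  H₂O: 0 + 3(340.8) = 1022
Total out = 139.2 + 1652 + 11990 + 1022 + 1022 = 15820 kmol.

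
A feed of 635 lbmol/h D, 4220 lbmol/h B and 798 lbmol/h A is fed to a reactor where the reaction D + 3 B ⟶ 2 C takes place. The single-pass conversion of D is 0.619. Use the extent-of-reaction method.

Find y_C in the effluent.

D reacted = 0.619 × 635 = 393.1 lbmol/h; ν_D = −1, so ξ = 393.1/1 = 393.1 lbmol/h.
Outlet amounts (n = n₀ + ν ξ):
  D: 635 − 1(393.1) = 241.9
  B: 4220 − 3(393.1) = 3041
  C: 0 + 2(393.1) = 786.1
  A: 798 (inert)
Total out = 4867 lbmol/h; y_C = 786.1 / 4867 = 0.1615.

0.162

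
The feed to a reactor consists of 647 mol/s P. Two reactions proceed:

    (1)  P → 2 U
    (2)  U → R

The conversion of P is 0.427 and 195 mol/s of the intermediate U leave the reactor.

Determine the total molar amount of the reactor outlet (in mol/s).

Conversion of P: P consumed = 1ξ₁ = 0.427 × 647 → ξ₁ = 276.3 mol/s.
U balance: n_U = 0 + 2ξ₁ − 1ξ₂ = 195 → ξ₂ = (2·276.3 − 195)/1 = 357.5 mol/s.
Outlet amounts (n = n₀ + Σ ν·ξ):
  P: 647 − 1(276.3) = 370.7
  U: 0 + 2(276.3) − 1(357.5) = 195
  R: 0 + 1(357.5) = 357.5
Total out = 370.7 + 195 + 357.5 = 923.3 mol/s.

923 mol/s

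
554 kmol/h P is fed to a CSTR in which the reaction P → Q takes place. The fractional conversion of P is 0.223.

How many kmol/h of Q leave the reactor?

P reacted = 0.223 × 554 = 123.5 kmol/h; ν_P = −1, so ξ = 123.5/1 = 123.5 kmol/h.
Outlet amounts (n = n₀ + ν ξ):
  P: 554 − 1(123.5) = 430.5
  Q: 0 + 1(123.5) = 123.5

124 kmol/h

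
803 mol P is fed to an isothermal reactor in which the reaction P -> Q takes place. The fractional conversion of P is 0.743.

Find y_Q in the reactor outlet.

0.743

P reacted = 0.743 × 803 = 596.6 mol; ν_P = −1, so ξ = 596.6/1 = 596.6 mol.
Outlet amounts (n = n₀ + ν ξ):
  P: 803 − 1(596.6) = 206.4
  Q: 0 + 1(596.6) = 596.6
Total out = 803 mol; y_Q = 596.6 / 803 = 0.743.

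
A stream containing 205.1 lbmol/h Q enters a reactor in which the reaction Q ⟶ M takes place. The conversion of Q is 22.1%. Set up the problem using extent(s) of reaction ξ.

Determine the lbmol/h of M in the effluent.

Q reacted = 0.221 × 205.1 = 45.33 lbmol/h; ν_Q = −1, so ξ = 45.33/1 = 45.33 lbmol/h.
Outlet amounts (n = n₀ + ν ξ):
  Q: 205.1 − 1(45.33) = 159.8
  M: 0 + 1(45.33) = 45.33

45.3 lbmol/h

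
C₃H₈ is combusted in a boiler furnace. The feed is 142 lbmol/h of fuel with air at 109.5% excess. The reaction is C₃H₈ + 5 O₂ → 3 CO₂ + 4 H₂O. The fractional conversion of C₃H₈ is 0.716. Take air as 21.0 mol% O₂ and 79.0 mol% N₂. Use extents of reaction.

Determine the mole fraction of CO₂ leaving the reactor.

0.0416

Stoichiometric O₂ = 5 × 142 = 710 lbmol/h; O₂ fed = 710 × 2.095 = 1487 lbmol/h.
N₂ fed = 1487 × 79/21 = 5596 lbmol/h.
Fuel reacted = 0.716 × 142 → ξ = 101.7 lbmol/h.
Outlet (n = n₀ + ν ξ):
  C₃H₈: 142 − 1(101.7) = 40.33
  O₂: 1487 − 5(101.7) = 979.1
  N₂: 5596 (inert)
  CO₂: 0 + 3(101.7) = 305
  H₂O: 0 + 4(101.7) = 406.7
Total out = 7327 lbmol/h; y_CO₂ = 305 / 7327 = 0.04163.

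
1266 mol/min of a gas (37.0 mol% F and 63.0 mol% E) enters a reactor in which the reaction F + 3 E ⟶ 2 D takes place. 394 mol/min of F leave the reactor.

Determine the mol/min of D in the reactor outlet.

For F: n = n₀ − 1ξ → 394 = 468.4 − 1ξ, giving ξ = 74.42 mol/min.
Outlet amounts (n = n₀ + ν ξ):
  F: 468.4 − 1(74.42) = 394
  E: 797.6 − 3(74.42) = 574.3
  D: 0 + 2(74.42) = 148.8

149 mol/min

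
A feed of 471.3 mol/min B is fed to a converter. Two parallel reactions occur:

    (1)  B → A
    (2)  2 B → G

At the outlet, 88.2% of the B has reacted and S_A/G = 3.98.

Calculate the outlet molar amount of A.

Conversion of B: B consumed = 0.882 × 471.3 = 415.7 mol/min = 1ξ₁ + 2ξ₂.
Selectivity: 1ξ₁ / (1ξ₂) = 3.98 → ξ₁ = 3.98 ξ₂.
Substitute: (1·3.98 + 2) ξ₂ = 415.7 → ξ₂ = 69.51 mol/min, ξ₁ = 276.7 mol/min.
Outlet amounts (n = n₀ + Σ ν·ξ):
  B: 471.3 − 1(276.7) − 2(69.51) = 55.61
  A: 0 + 1(276.7) = 276.7
  G: 0 + 1(69.51) = 69.51

277 mol/min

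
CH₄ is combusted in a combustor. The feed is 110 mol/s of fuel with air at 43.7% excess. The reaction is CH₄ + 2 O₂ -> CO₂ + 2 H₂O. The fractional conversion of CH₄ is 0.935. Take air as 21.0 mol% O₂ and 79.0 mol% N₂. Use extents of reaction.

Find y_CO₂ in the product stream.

0.0637

Stoichiometric O₂ = 2 × 110 = 220 mol/s; O₂ fed = 220 × 1.437 = 316.1 mol/s.
N₂ fed = 316.1 × 79/21 = 1189 mol/s.
Fuel reacted = 0.935 × 110 → ξ = 102.9 mol/s.
Outlet (n = n₀ + ν ξ):
  CH₄: 110 − 1(102.9) = 7.15
  O₂: 316.1 − 2(102.9) = 110.4
  N₂: 1189 (inert)
  CO₂: 0 + 1(102.9) = 102.9
  H₂O: 0 + 2(102.9) = 205.7
Total out = 1615 mol/s; y_CO₂ = 102.9 / 1615 = 0.06367.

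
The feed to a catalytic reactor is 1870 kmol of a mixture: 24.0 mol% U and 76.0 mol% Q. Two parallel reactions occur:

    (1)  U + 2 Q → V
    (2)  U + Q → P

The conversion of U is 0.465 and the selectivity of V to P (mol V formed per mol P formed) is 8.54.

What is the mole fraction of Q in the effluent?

Conversion of U: U consumed = 0.465 × 448.8 = 208.7 kmol = 1ξ₁ + 1ξ₂.
Selectivity: 1ξ₁ / (1ξ₂) = 8.54 → ξ₁ = 8.54 ξ₂.
Substitute: (1·8.54 + 1) ξ₂ = 208.7 → ξ₂ = 21.88 kmol, ξ₁ = 186.8 kmol.
Outlet amounts (n = n₀ + Σ ν·ξ):
  U: 448.8 − 1(186.8) − 1(21.88) = 240.1
  Q: 1421 − 2(186.8) − 1(21.88) = 1026
  V: 0 + 1(186.8) = 186.8
  P: 0 + 1(21.88) = 21.88
Total out = 1474 kmol; y_Q = 1026 / 1474 = 0.6956.

0.696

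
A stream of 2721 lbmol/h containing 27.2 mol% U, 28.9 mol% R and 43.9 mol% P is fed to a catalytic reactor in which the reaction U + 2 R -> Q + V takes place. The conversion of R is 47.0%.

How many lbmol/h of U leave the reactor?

555 lbmol/h

R reacted = 0.47 × 786.4 = 369.6 lbmol/h; ν_R = −2, so ξ = 369.6/2 = 184.8 lbmol/h.
Outlet amounts (n = n₀ + ν ξ):
  U: 740.1 − 1(184.8) = 555.3
  R: 786.4 − 2(184.8) = 416.8
  Q: 0 + 1(184.8) = 184.8
  V: 0 + 1(184.8) = 184.8
  P: 1195 (inert)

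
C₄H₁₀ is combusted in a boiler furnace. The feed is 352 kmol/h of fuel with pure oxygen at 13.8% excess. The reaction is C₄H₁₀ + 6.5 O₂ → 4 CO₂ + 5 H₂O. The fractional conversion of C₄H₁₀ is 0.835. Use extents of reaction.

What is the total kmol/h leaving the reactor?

Stoichiometric O₂ = 6.5 × 352 = 2288 kmol/h; O₂ fed = 2288 × 1.138 = 2604 kmol/h.
Fuel reacted = 0.835 × 352 → ξ = 293.9 kmol/h.
Outlet (n = n₀ + ν ξ):
  C₄H₁₀: 352 − 1(293.9) = 58.08
  O₂: 2604 − 6.5(293.9) = 693.3
  CO₂: 0 + 4(293.9) = 1176
  H₂O: 0 + 5(293.9) = 1470
Total out = 58.08 + 693.3 + 1176 + 1470 = 3397 kmol/h.

3400 kmol/h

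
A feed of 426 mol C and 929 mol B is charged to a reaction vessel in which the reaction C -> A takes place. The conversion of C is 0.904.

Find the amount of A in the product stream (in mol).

C reacted = 0.904 × 426 = 385.1 mol; ν_C = −1, so ξ = 385.1/1 = 385.1 mol.
Outlet amounts (n = n₀ + ν ξ):
  C: 426 − 1(385.1) = 40.9
  A: 0 + 1(385.1) = 385.1
  B: 929 (inert)

385 mol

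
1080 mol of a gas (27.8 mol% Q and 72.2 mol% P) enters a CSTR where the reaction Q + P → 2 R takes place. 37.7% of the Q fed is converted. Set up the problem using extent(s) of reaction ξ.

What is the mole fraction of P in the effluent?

0.617

Q reacted = 0.377 × 300.2 = 113.2 mol; ν_Q = −1, so ξ = 113.2/1 = 113.2 mol.
Outlet amounts (n = n₀ + ν ξ):
  Q: 300.2 − 1(113.2) = 187
  P: 779.8 − 1(113.2) = 666.6
  R: 0 + 2(113.2) = 226.4
Total out = 1080 mol; y_P = 666.6 / 1080 = 0.6172.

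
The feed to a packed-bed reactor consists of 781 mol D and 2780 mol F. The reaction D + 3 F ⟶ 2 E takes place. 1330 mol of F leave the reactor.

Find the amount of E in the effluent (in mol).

967 mol

For F: n = n₀ − 3ξ → 1330 = 2780 − 3ξ, giving ξ = 483.3 mol.
Outlet amounts (n = n₀ + ν ξ):
  D: 781 − 1(483.3) = 297.7
  F: 2780 − 3(483.3) = 1330
  E: 0 + 2(483.3) = 966.7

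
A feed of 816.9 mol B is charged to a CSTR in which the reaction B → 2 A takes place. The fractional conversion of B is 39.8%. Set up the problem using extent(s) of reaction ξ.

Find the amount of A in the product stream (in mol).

B reacted = 0.398 × 816.9 = 325.1 mol; ν_B = −1, so ξ = 325.1/1 = 325.1 mol.
Outlet amounts (n = n₀ + ν ξ):
  B: 816.9 − 1(325.1) = 491.8
  A: 0 + 2(325.1) = 650.3

650 mol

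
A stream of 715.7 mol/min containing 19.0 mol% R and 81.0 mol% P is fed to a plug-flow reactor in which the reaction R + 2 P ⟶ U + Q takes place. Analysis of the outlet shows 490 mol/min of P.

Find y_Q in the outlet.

0.0669

For P: n = n₀ − 2ξ → 490 = 579.7 − 2ξ, giving ξ = 44.86 mol/min.
Outlet amounts (n = n₀ + ν ξ):
  R: 136 − 1(44.86) = 91.12
  P: 579.7 − 2(44.86) = 490
  U: 0 + 1(44.86) = 44.86
  Q: 0 + 1(44.86) = 44.86
Total out = 670.8 mol/min; y_Q = 44.86 / 670.8 = 0.06687.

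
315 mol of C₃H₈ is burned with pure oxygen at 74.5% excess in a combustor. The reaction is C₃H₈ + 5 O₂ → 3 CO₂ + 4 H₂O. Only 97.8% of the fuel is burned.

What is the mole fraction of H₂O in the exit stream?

0.366

Stoichiometric O₂ = 5 × 315 = 1575 mol; O₂ fed = 1575 × 1.745 = 2748 mol.
Fuel reacted = 0.978 × 315 → ξ = 308.1 mol.
Outlet (n = n₀ + ν ξ):
  C₃H₈: 315 − 1(308.1) = 6.93
  O₂: 2748 − 5(308.1) = 1208
  CO₂: 0 + 3(308.1) = 924.2
  H₂O: 0 + 4(308.1) = 1232
Total out = 3371 mol; y_H₂O = 1232 / 3371 = 0.3655.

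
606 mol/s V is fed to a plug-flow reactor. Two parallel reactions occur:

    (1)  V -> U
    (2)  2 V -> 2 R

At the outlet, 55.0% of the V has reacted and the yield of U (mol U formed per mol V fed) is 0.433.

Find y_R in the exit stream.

0.117

Yield of U: 1ξ₁ / 606 = 0.433 → ξ₁ = 262.4 mol/s.
Conversion of V: 1ξ₁ + 2ξ₂ = 0.55 × 606 = 333.3 → ξ₂ = 35.45 mol/s.
Outlet amounts (n = n₀ + Σ ν·ξ):
  V: 606 − 1(262.4) − 2(35.45) = 272.7
  U: 0 + 1(262.4) = 262.4
  R: 0 + 2(35.45) = 70.9
Total out = 606 mol/s; y_R = 70.9 / 606 = 0.117.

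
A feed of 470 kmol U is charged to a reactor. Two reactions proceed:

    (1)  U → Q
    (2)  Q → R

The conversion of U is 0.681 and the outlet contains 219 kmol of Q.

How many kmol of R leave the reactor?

101 kmol

Conversion of U: U consumed = 1ξ₁ = 0.681 × 470 → ξ₁ = 320.1 kmol.
Q balance: n_Q = 0 + 1ξ₁ − 1ξ₂ = 219 → ξ₂ = (1·320.1 − 219)/1 = 101.1 kmol.
Outlet amounts (n = n₀ + Σ ν·ξ):
  U: 470 − 1(320.1) = 149.9
  Q: 0 + 1(320.1) − 1(101.1) = 219
  R: 0 + 1(101.1) = 101.1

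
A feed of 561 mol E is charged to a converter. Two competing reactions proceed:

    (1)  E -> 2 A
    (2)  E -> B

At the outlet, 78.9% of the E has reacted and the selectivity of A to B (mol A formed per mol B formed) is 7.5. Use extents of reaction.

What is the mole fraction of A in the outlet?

0.768

Conversion of E: E consumed = 0.789 × 561 = 442.6 mol = 1ξ₁ + 1ξ₂.
Selectivity: 2ξ₁ / (1ξ₂) = 7.5 → ξ₁ = 3.75 ξ₂.
Substitute: (1·3.75 + 1) ξ₂ = 442.6 → ξ₂ = 93.19 mol, ξ₁ = 349.4 mol.
Outlet amounts (n = n₀ + Σ ν·ξ):
  E: 561 − 1(349.4) − 1(93.19) = 118.4
  A: 0 + 2(349.4) = 698.9
  B: 0 + 1(93.19) = 93.19
Total out = 910.4 mol; y_A = 698.9 / 910.4 = 0.7676.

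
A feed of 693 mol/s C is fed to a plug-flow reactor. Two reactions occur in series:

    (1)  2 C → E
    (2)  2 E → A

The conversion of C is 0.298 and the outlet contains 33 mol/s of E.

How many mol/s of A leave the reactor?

Conversion of C: C consumed = 2ξ₁ = 0.298 × 693 → ξ₁ = 103.3 mol/s.
E balance: n_E = 0 + 1ξ₁ − 2ξ₂ = 33 → ξ₂ = (1·103.3 − 33)/2 = 35.13 mol/s.
Outlet amounts (n = n₀ + Σ ν·ξ):
  C: 693 − 2(103.3) = 486.5
  E: 0 + 1(103.3) − 2(35.13) = 33
  A: 0 + 1(35.13) = 35.13

35.1 mol/s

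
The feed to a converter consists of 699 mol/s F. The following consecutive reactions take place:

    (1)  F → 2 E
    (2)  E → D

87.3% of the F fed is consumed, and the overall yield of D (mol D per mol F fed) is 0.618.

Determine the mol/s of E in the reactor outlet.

788 mol/s

Conversion of F: F consumed = 1ξ₁ = 0.873 × 699 → ξ₁ = 610.2 mol/s.
Yield of D: 1ξ₂ / 699 = 0.618 → ξ₂ = 432 mol/s.
Outlet amounts (n = n₀ + Σ ν·ξ):
  F: 699 − 1(610.2) = 88.77
  E: 0 + 2(610.2) − 1(432) = 788.5
  D: 0 + 1(432) = 432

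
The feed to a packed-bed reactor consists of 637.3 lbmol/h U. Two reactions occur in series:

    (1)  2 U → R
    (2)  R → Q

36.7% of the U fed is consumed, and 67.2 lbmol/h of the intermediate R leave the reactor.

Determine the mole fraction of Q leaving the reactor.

Conversion of U: U consumed = 2ξ₁ = 0.367 × 637.3 → ξ₁ = 116.9 lbmol/h.
R balance: n_R = 0 + 1ξ₁ − 1ξ₂ = 67.2 → ξ₂ = (1·116.9 − 67.2)/1 = 49.74 lbmol/h.
Outlet amounts (n = n₀ + Σ ν·ξ):
  U: 637.3 − 2(116.9) = 403.4
  R: 0 + 1(116.9) − 1(49.74) = 67.2
  Q: 0 + 1(49.74) = 49.74
Total out = 520.4 lbmol/h; y_Q = 49.74 / 520.4 = 0.0956.

0.0956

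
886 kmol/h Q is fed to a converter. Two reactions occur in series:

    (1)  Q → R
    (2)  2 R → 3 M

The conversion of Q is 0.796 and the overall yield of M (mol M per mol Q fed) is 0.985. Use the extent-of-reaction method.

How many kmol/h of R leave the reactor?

123 kmol/h

Conversion of Q: Q consumed = 1ξ₁ = 0.796 × 886 → ξ₁ = 705.3 kmol/h.
Yield of M: 3ξ₂ / 886 = 0.985 → ξ₂ = 290.9 kmol/h.
Outlet amounts (n = n₀ + Σ ν·ξ):
  Q: 886 − 1(705.3) = 180.7
  R: 0 + 1(705.3) − 2(290.9) = 123.4
  M: 0 + 3(290.9) = 872.7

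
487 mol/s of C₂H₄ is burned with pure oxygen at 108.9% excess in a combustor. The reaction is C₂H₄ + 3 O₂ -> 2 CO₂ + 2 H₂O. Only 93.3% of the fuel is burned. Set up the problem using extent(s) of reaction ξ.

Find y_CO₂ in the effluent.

Stoichiometric O₂ = 3 × 487 = 1461 mol/s; O₂ fed = 1461 × 2.089 = 3052 mol/s.
Fuel reacted = 0.933 × 487 → ξ = 454.4 mol/s.
Outlet (n = n₀ + ν ξ):
  C₂H₄: 487 − 1(454.4) = 32.63
  O₂: 3052 − 3(454.4) = 1689
  CO₂: 0 + 2(454.4) = 908.7
  H₂O: 0 + 2(454.4) = 908.7
Total out = 3539 mol/s; y_CO₂ = 908.7 / 3539 = 0.2568.

0.257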